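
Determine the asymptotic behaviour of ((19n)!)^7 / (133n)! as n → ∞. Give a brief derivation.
((19n)!)^7/(133n)! ~ ((2π·19n)^(6/2) / sqrt(7)) · 7^(−7·19n)  →  0

Write N = 19n. Stirling: N! ~ sqrt(2π N)(N/e)^N and (7N)! ~ sqrt(2π·7N)·(7N/e)^(7N).
  (N!)^7/(7N)! ~ (2π N)^(7/2) (N/e)^(7N) / [sqrt(2π·7N) (7N/e)^(7N)]
     = (2π N)^(7/2) / sqrt(2π·7N) · (N/(7N))^(7N)
     = (2π N)^((7−1)/2) / sqrt(7) · 7^(−7N).
Since 7^7 > 1, the factor 7^(−7N) decays exponentially, so the ratio → 0. Substituting N = 19n gives the stated form.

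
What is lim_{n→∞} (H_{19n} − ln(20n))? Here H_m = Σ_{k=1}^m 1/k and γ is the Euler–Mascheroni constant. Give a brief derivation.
lim = ln(19/20) + γ

By Euler-Maclaurin, H_m = ln m + γ + O(1/m). So
  H_{19n} − ln(20n) = ln(19n) + γ − ln(20n) + O(1/n)
                       = ln(19/20) + γ + O(1/n).
Hence the limit is ln(19/20) + γ.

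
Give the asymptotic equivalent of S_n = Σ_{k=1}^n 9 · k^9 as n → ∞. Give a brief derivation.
S_n ~ 9 · n^10 / 10

By integral comparison (Euler-Maclaurin), Σ_{k=1}^n 9 · k^9 = 9 · ∫_0^n x^9 dx + O(n^9) = 9 · n^10/10 + O(n^9). (Equivalently, Faulhaber's formula gives the same leading term.)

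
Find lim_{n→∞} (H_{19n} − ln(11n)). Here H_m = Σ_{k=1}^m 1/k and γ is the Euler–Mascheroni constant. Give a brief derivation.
lim = ln(19/11) + γ

By Euler-Maclaurin, H_m = ln m + γ + O(1/m). So
  H_{19n} − ln(11n) = ln(19n) + γ − ln(11n) + O(1/n)
                       = ln(19/11) + γ + O(1/n).
Hence the limit is ln(19/11) + γ.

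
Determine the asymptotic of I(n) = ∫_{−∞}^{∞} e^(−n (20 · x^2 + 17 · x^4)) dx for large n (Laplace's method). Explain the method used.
I(n) ~ sqrt(π/(20n))

φ(x) = 20 · x^2 + 17 · x^4 has its unique global minimum at x* = 0 (since φ'(x) = 40x + 68x^3 = 0 only at x = 0 for real x with both coefficients positive, and φ → ∞ as |x| → ∞). At x* = 0, φ(0) = 0 and φ''(0) = 40. Laplace's method then gives
  I(n) ~ sqrt(2π / (n · φ''(0))) · e^(−n φ(0)) = sqrt(2π / (40n)) = sqrt(π/(20n)).
The 17 · x^4 term contributes only at subleading order (an O(1/n) relative correction).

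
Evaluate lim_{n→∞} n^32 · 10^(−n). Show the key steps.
lim = 0

Exponentials with base > 1 dominate every fixed polynomial: for any fixed c, n^c / 10^n → 0 as n → ∞ (e.g. by the ratio test, or by writing 10^n = e^(n ln 10) and noting e^(n ln 10) / n^c → ∞). Hence n^32 · 10^(−n) = n^32 / 10^n → 0.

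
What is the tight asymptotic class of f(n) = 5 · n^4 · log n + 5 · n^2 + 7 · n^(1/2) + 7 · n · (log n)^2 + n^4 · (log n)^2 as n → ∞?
f(n) ∈ Θ(n^4 · (log n)^2)

Compare the terms by growth order. For large n, n^a · (log n)^b dominates n^a' · (log n)^b' iff a > a', or (a = a' and b > b'). Ranking the 5 terms shows the dominant one is n^4 · (log n)^2. Hence f(n) ∈ Θ(n^4 · (log n)^2).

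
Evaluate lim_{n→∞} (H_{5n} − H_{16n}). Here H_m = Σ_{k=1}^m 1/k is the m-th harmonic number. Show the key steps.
lim = ln(5/16)

Euler-Maclaurin gives H_m = ln m + γ + 1/(2m) + O(1/m^2). The γ and O(1/m) terms cancel in the difference:
  H_{5n} − H_{16n} = ln(5n) − ln(16n) + O(1/n) = ln(5/16) + O(1/n).
Hence the limit is ln(5/16).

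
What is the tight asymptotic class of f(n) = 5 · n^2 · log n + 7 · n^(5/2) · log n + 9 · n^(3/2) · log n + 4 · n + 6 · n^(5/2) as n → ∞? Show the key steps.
f(n) ∈ Θ(n^(5/2) · log n)

Compare the terms by growth order. For large n, n^a · (log n)^b dominates n^a' · (log n)^b' iff a > a', or (a = a' and b > b'). Ranking the 5 terms shows the dominant one is 7 · n^(5/2) · log n. Hence f(n) ∈ Θ(n^(5/2) · log n).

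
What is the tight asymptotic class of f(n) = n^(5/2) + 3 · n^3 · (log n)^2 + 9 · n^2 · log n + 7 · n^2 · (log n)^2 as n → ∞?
f(n) ∈ Θ(n^3 · (log n)^2)

Compare the terms by growth order. For large n, n^a · (log n)^b dominates n^a' · (log n)^b' iff a > a', or (a = a' and b > b'). Ranking the 4 terms shows the dominant one is 3 · n^3 · (log n)^2. Hence f(n) ∈ Θ(n^3 · (log n)^2).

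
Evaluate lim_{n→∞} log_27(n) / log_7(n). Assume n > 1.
lim = ln(7) / ln(27) = log_27(7)

Change of base: log_27(n) = ln n / ln 27 and log_7(n) = ln n / ln 7. The ratio is (ln n / ln 27) · (ln 7 / ln n) = ln 7 / ln 27, a constant independent of n. So the limit is ln 7 / ln 27 = log_27(7).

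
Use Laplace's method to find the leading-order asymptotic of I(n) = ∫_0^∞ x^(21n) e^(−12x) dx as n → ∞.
I(n) ~ (sqrt(2π·21n) / 12) · (21n/(12e))^(21n)

Write the integrand as exp(21n ln x − 12x) and set f(x) = 21n ln x − 12x. Then f'(x) = 21n/x − 12 = 0 at x* = 21n/12, and f''(x*) = −21n/x*^2 = −12^2/(21n). Laplace's method (interior maximum) gives
  I(n) ~ e^(f(x*)) · sqrt(2π / |f''(x*)|)
        = exp(21n ln(21n/12) − 21n) · sqrt(2π · 21n / 12^2)
        = (21n/12)^(21n) e^(−21n) · sqrt(2π·21n) / 12
        = (sqrt(2π·21n) / 12) · (21n/(12e))^(21n).
This matches Γ(21n+1)/12^(21n+1) with Stirling applied to Γ.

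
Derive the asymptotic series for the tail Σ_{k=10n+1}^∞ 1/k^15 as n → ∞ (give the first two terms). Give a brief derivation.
Σ_{k>10n} 1/k^15 = 1/(14 · (10n)^14) − 1/(2 · (10n)^15) + O(1/(10n)^16)

Compare to the integral: ∫_{10n}^∞ x^(−15) dx = [−x^(−14)/14]_{10n}^∞ = 1/((15−1)·(10n)^14). The Euler-Maclaurin correction adds −f(10n)/2 = −1/(2·(10n)^15). Euler-Maclaurin then gives
  Σ_{k>10n} 1/k^15 = ∫_{10n}^∞ dx/x^15 − 1/(2·(10n)^15) + O(1/(10n)^16).
(Equivalently this is ζ(15) − Σ_{k≤10n} 1/k^15.)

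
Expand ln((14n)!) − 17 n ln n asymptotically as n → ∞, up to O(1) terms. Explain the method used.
ln((14n)!) − 17 n ln n = −3 n ln n + 14(ln 14 − 1) n + (1/2) ln(2π·14n) + O(1/n)

Stirling: ln((14n)!) = 14n ln(14n) − 14n + (1/2) ln(2π·14n) + O(1/n).
Expand 14n ln(14n) = 14n (ln n + ln 14) = 14n ln n + 14n ln 14.
Subtract 17n ln n: leading term is (14 − 17) n ln n = −3 n ln n. The next term is 14n ln 14 − 14n = 14(ln 14 − 1) n. Then the (1/2) ln(2π·14n) correction.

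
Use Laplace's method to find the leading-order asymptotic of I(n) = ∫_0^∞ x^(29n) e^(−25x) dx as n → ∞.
I(n) ~ (sqrt(2π·29n) / 25) · (29n/(25e))^(29n)

Write the integrand as exp(29n ln x − 25x) and set f(x) = 29n ln x − 25x. Then f'(x) = 29n/x − 25 = 0 at x* = 29n/25, and f''(x*) = −29n/x*^2 = −25^2/(29n). Laplace's method (interior maximum) gives
  I(n) ~ e^(f(x*)) · sqrt(2π / |f''(x*)|)
        = exp(29n ln(29n/25) − 29n) · sqrt(2π · 29n / 25^2)
        = (29n/25)^(29n) e^(−29n) · sqrt(2π·29n) / 25
        = (sqrt(2π·29n) / 25) · (29n/(25e))^(29n).
This matches Γ(29n+1)/25^(29n+1) with Stirling applied to Γ.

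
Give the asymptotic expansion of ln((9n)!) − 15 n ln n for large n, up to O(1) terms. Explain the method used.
ln((9n)!) − 15 n ln n = −6 n ln n + 9(ln 9 − 1) n + (1/2) ln(2π·9n) + O(1/n)

Stirling: ln((9n)!) = 9n ln(9n) − 9n + (1/2) ln(2π·9n) + O(1/n).
Expand 9n ln(9n) = 9n (ln n + ln 9) = 9n ln n + 9n ln 9.
Subtract 15n ln n: leading term is (9 − 15) n ln n = −6 n ln n. The next term is 9n ln 9 − 9n = 9(ln 9 − 1) n. Then the (1/2) ln(2π·9n) correction.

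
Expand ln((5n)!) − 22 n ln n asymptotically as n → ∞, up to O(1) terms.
ln((5n)!) − 22 n ln n = −17 n ln n + 5(ln 5 − 1) n + (1/2) ln(2π·5n) + O(1/n)

Stirling: ln((5n)!) = 5n ln(5n) − 5n + (1/2) ln(2π·5n) + O(1/n).
Expand 5n ln(5n) = 5n (ln n + ln 5) = 5n ln n + 5n ln 5.
Subtract 22n ln n: leading term is (5 − 22) n ln n = −17 n ln n. The next term is 5n ln 5 − 5n = 5(ln 5 − 1) n. Then the (1/2) ln(2π·5n) correction.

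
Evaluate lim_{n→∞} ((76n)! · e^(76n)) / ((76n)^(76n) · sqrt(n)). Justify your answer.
lim = sqrt(2π·76)

Stirling: (76n)! ~ sqrt(2π·76n) · (76n/e)^(76n). Hence
  (76n)! · e^(76n) / (76n)^(76n) ~ sqrt(2π·76n).
Dividing by sqrt(n): sqrt(2π·76n) / sqrt(n) = sqrt(2π·76) · n^((1−1)/2), so the limit is sqrt(2π·76).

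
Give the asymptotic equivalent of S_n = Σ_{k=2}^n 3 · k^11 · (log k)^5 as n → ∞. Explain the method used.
S_n ~ n^12 · (log n)^5 / 4

By integral comparison, S_n = ∫_1^n 3 · x^11 · (log x)^5 dx + O(n^11 · (log n)^5). For the integral, the leading term of ∫_1^n x^11 (log x)^5 dx is n^12/12 · (log n)^5 (by repeated integration by parts; each step lowers the log-exponent and produces a relatively O(1/log n) correction). Hence S_n ~ n^12 · (log n)^5 / 4.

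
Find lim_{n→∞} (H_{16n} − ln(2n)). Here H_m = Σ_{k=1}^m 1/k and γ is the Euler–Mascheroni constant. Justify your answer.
lim = ln 8 + γ

By Euler-Maclaurin, H_m = ln m + γ + O(1/m). So
  H_{16n} − ln(2n) = ln(16n) + γ − ln(2n) + O(1/n)
                       = ln(16/2) + γ + O(1/n).
Hence the limit is ln(16/2) + γ (= ln 8).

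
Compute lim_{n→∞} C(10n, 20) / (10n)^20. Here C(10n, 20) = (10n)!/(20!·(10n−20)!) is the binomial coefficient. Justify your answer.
lim = 1/20! = 1/2432902008176640000

With N = 10n → ∞: C(N, 20) / N^20 = [N(N−1)…(N−19)] / (20! · N^20) = (1/20!) · 1 · (1 − 1/(10n)) · … · (1 − 19/(10n)). Each factor → 1 as N → ∞, so the limit is 1/20! = 1/2432902008176640000.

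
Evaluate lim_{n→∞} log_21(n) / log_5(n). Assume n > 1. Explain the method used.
lim = ln(5) / ln(21) = log_21(5)

Change of base: log_21(n) = ln n / ln 21 and log_5(n) = ln n / ln 5. The ratio is (ln n / ln 21) · (ln 5 / ln n) = ln 5 / ln 21, a constant independent of n. So the limit is ln 5 / ln 21 = log_21(5).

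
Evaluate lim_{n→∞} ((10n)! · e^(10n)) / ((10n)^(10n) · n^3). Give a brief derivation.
lim = 0

Stirling: (10n)! ~ sqrt(2π·10n) · (10n/e)^(10n). Hence
  (10n)! · e^(10n) / (10n)^(10n) ~ sqrt(2π·10n).
Dividing by n^3: sqrt(2π·10n) / n^3 = sqrt(2π·10) · n^((1−6)/2), so the expression behaves like sqrt(2π·10) · n^((1−6)/2) → 0.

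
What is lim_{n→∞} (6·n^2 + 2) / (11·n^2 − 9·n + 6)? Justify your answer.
lim = 6/11

For large n the leading n^2 terms dominate both numerator and denominator. Dividing top and bottom by n^2, every other term tends to 0, leaving 6/11.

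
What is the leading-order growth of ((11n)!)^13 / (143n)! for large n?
((11n)!)^13/(143n)! ~ ((2π·11n)^(12/2) / sqrt(13)) · 13^(−13·11n)  →  0

Write N = 11n. Stirling: N! ~ sqrt(2π N)(N/e)^N and (13N)! ~ sqrt(2π·13N)·(13N/e)^(13N).
  (N!)^13/(13N)! ~ (2π N)^(13/2) (N/e)^(13N) / [sqrt(2π·13N) (13N/e)^(13N)]
     = (2π N)^(13/2) / sqrt(2π·13N) · (N/(13N))^(13N)
     = (2π N)^((13−1)/2) / sqrt(13) · 13^(−13N).
Since 13^13 > 1, the factor 13^(−13N) decays exponentially, so the ratio → 0. Substituting N = 11n gives the stated form.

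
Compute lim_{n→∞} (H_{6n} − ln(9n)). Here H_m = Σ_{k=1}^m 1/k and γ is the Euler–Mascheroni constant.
lim = ln(2/3) + γ

By Euler-Maclaurin, H_m = ln m + γ + O(1/m). So
  H_{6n} − ln(9n) = ln(6n) + γ − ln(9n) + O(1/n)
                       = ln(6/9) + γ + O(1/n).
Hence the limit is ln(6/9) + γ (= ln(2/3)).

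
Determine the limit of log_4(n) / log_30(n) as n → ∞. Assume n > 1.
lim = ln(30) / ln(4) = log_4(30)

Change of base: log_4(n) = ln n / ln 4 and log_30(n) = ln n / ln 30. The ratio is (ln n / ln 4) · (ln 30 / ln n) = ln 30 / ln 4, a constant independent of n. So the limit is ln 30 / ln 4 = log_4(30).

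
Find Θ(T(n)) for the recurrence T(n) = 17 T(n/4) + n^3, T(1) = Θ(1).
T(n) = Θ(n^3)

log_4 17 ≈ 2.044. f(n) = n^3 dominates n^(log_4 17) since 3 > 2.044, and the regularity condition a·f(n/b) = 17·(n/4)^3 = (17/64)·n^3 ≤ c·f(n) holds with c = 17/64 ≈ 0.266 < 1. So this is Case 3: T(n) = Θ(f(n)) = Θ(n^3).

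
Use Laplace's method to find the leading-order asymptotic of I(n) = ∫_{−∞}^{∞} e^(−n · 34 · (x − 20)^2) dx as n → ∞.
I(n) = sqrt(π/(34n))

Here φ(x) = 34 · (x − 20)^2 has its unique minimum at x* = 20 with φ(x*) = 0 and φ''(x*) = 68. Laplace's method gives
  I(n) ~ e^(−n φ(x*)) · sqrt(2π / (n · φ''(x*))) = sqrt(2π / (68n)) = sqrt(π/(34n)).
This is exact: substituting u = (x − 20)·sqrt(34n) gives I(n) = (1/sqrt(34n)) ∫_{−∞}^{∞} e^(−u^2) du = sqrt(π/(34n)).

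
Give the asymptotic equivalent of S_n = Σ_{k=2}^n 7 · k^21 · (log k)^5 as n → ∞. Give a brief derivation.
S_n ~ 7 · n^22 · (log n)^5 / 22

By integral comparison, S_n = ∫_1^n 7 · x^21 · (log x)^5 dx + O(n^21 · (log n)^5). For the integral, the leading term of ∫_1^n x^21 (log x)^5 dx is n^22/22 · (log n)^5 (by repeated integration by parts; each step lowers the log-exponent and produces a relatively O(1/log n) correction). Hence S_n ~ 7 · n^22 · (log n)^5 / 22.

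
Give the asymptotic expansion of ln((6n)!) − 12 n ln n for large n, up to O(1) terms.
ln((6n)!) − 12 n ln n = −6 n ln n + 6(ln 6 − 1) n + (1/2) ln(2π·6n) + O(1/n)

Stirling: ln((6n)!) = 6n ln(6n) − 6n + (1/2) ln(2π·6n) + O(1/n).
Expand 6n ln(6n) = 6n (ln n + ln 6) = 6n ln n + 6n ln 6.
Subtract 12n ln n: leading term is (6 − 12) n ln n = −6 n ln n. The next term is 6n ln 6 − 6n = 6(ln 6 − 1) n. Then the (1/2) ln(2π·6n) correction.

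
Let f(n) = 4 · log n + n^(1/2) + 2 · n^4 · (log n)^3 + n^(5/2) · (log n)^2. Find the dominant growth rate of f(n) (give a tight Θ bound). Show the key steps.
f(n) ∈ Θ(n^4 · (log n)^3)

Compare the terms by growth order. For large n, n^a · (log n)^b dominates n^a' · (log n)^b' iff a > a', or (a = a' and b > b'). Ranking the 4 terms shows the dominant one is 2 · n^4 · (log n)^3. Hence f(n) ∈ Θ(n^4 · (log n)^3).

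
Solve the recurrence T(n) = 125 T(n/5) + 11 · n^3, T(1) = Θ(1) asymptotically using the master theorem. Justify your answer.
T(n) = Θ(n^3 log n)

log_5 125 = 3, and f(n) = 11 · n^3 = Θ(n^(log_5 125)). This is Case 2 of the master theorem: T(n) = Θ(f(n) · log n) = Θ(n^3 log n).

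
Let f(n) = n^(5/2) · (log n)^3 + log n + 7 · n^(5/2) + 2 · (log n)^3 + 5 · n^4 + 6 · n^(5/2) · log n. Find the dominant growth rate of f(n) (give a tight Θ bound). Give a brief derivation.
f(n) ∈ Θ(n^4)

Compare the terms by growth order. For large n, n^a · (log n)^b dominates n^a' · (log n)^b' iff a > a', or (a = a' and b > b'). Ranking the 6 terms shows the dominant one is 5 · n^4. Hence f(n) ∈ Θ(n^4).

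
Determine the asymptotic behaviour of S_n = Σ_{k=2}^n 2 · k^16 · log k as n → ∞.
S_n ~ 2 · n^17 log n / 17 − 2 · n^17 / 289

By integral comparison, S_n = ∫_1^n 2 · x^16 · log x dx + O(n^16 · log n). For the integral, ∫ x^16 log x dx = n^17 log n / 17 − n^17/289 (integration by parts). Hence S_n ~ 2 · n^17 log n / 17 − 2 · n^17 / 289.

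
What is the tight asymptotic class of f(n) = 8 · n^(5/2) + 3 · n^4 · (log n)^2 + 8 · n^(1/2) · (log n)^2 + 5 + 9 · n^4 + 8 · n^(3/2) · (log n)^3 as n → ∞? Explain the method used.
f(n) ∈ Θ(n^4 · (log n)^2)

Compare the terms by growth order. For large n, n^a · (log n)^b dominates n^a' · (log n)^b' iff a > a', or (a = a' and b > b'). Ranking the 6 terms shows the dominant one is 3 · n^4 · (log n)^2. Hence f(n) ∈ Θ(n^4 · (log n)^2).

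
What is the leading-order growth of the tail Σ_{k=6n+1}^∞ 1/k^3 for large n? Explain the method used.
Σ_{k>6n} 1/k^3 ~ 1/(2 · (6n)^2)

Compare to the integral: ∫_{6n}^∞ x^(−3) dx = [−x^(−2)/2]_{6n}^∞ = 1/((3−1)·(6n)^2). Euler-Maclaurin then gives
  Σ_{k>6n} 1/k^3 = ∫_{6n}^∞ dx/x^3 − 1/(2·(6n)^3) + O(1/(6n)^4).
(Equivalently this is ζ(3) − Σ_{k≤6n} 1/k^3.)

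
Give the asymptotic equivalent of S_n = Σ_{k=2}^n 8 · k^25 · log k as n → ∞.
S_n ~ 4 · n^26 log n / 13 − 2 · n^26 / 169

By integral comparison, S_n = ∫_1^n 8 · x^25 · log x dx + O(n^25 · log n). For the integral, ∫ x^25 log x dx = n^26 log n / 26 − n^26/676 (integration by parts). Hence S_n ~ 4 · n^26 log n / 13 − 2 · n^26 / 169.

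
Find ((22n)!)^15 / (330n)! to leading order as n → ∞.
((22n)!)^15/(330n)! ~ ((2π·22n)^(14/2) / sqrt(15)) · 15^(−15·22n)  →  0

Write N = 22n. Stirling: N! ~ sqrt(2π N)(N/e)^N and (15N)! ~ sqrt(2π·15N)·(15N/e)^(15N).
  (N!)^15/(15N)! ~ (2π N)^(15/2) (N/e)^(15N) / [sqrt(2π·15N) (15N/e)^(15N)]
     = (2π N)^(15/2) / sqrt(2π·15N) · (N/(15N))^(15N)
     = (2π N)^((15−1)/2) / sqrt(15) · 15^(−15N).
Since 15^15 > 1, the factor 15^(−15N) decays exponentially, so the ratio → 0. Substituting N = 22n gives the stated form.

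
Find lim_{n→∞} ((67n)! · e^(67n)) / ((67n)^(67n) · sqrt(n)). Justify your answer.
lim = sqrt(2π·67)

Stirling: (67n)! ~ sqrt(2π·67n) · (67n/e)^(67n). Hence
  (67n)! · e^(67n) / (67n)^(67n) ~ sqrt(2π·67n).
Dividing by sqrt(n): sqrt(2π·67n) / sqrt(n) = sqrt(2π·67) · n^((1−1)/2), so the limit is sqrt(2π·67).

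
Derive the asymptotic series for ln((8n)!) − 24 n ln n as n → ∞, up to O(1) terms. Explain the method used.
ln((8n)!) − 24 n ln n = −16 n ln n + 8(ln 8 − 1) n + (1/2) ln(2π·8n) + O(1/n)

Stirling: ln((8n)!) = 8n ln(8n) − 8n + (1/2) ln(2π·8n) + O(1/n).
Expand 8n ln(8n) = 8n (ln n + ln 8) = 8n ln n + 8n ln 8.
Subtract 24n ln n: leading term is (8 − 24) n ln n = −16 n ln n. The next term is 8n ln 8 − 8n = 8(ln 8 − 1) n. Then the (1/2) ln(2π·8n) correction.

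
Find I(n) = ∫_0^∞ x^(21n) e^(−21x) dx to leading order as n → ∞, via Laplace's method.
I(n) ~ (sqrt(2π·21n) / 21) · (21n/(21e))^(21n)

Write the integrand as exp(21n ln x − 21x) and set f(x) = 21n ln x − 21x. Then f'(x) = 21n/x − 21 = 0 at x* = 21n/21, and f''(x*) = −21n/x*^2 = −21^2/(21n). Laplace's method (interior maximum) gives
  I(n) ~ e^(f(x*)) · sqrt(2π / |f''(x*)|)
        = exp(21n ln(21n/21) − 21n) · sqrt(2π · 21n / 21^2)
        = (21n/21)^(21n) e^(−21n) · sqrt(2π·21n) / 21
        = (sqrt(2π·21n) / 21) · (21n/(21e))^(21n).
This matches Γ(21n+1)/21^(21n+1) with Stirling applied to Γ.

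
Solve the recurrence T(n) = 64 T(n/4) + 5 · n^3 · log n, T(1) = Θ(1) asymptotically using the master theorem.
T(n) = Θ(n^3 · (log n)^2)

Here log_4 64 = 3 and f(n) = 5 · n^3 · log n = Θ(n^(log_4 64) · (log n)^1). This is the extended Case 2 of the master theorem (f matches the critical exponent up to log factors), giving T(n) = Θ(n^(log_4 64) · (log n)^(1+1)) = Θ(n^3 · (log n)^2).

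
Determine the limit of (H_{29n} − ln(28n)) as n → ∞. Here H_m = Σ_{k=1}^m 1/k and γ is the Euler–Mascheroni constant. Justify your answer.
lim = ln(29/28) + γ

By Euler-Maclaurin, H_m = ln m + γ + O(1/m). So
  H_{29n} − ln(28n) = ln(29n) + γ − ln(28n) + O(1/n)
                       = ln(29/28) + γ + O(1/n).
Hence the limit is ln(29/28) + γ.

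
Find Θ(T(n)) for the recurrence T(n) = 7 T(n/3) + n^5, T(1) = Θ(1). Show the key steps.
T(n) = Θ(n^5)

log_3 7 ≈ 1.771. f(n) = n^5 dominates n^(log_3 7) since 5 > 1.771, and the regularity condition a·f(n/b) = 7·(n/3)^5 = (7/243)·n^5 ≤ c·f(n) holds with c = 7/243 ≈ 0.0288 < 1. So this is Case 3: T(n) = Θ(f(n)) = Θ(n^5).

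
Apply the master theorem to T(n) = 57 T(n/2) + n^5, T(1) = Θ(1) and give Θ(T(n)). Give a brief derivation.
T(n) = Θ(n^(log_2 57))

Master theorem: compare f(n) = n^5 to n^(log_2 57) where log_2 57 ≈ 5.833. Since 5 < log_2 57, we have f(n) = O(n^(log_2 57 − ε)) for some ε > 0 — Case 1. Hence T(n) = Θ(n^(log_2 57)).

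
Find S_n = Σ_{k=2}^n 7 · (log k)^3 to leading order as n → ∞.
S_n ~ 7 · n · (log n)^3

By integral comparison, S_n = ∫_1^n 7 · (log x)^3 dx + O((log n)^3). For the integral, the leading term of ∫_1^n (log x)^3 dx is n · (log n)^3 (by repeated integration by parts; each step lowers the log-exponent and produces a relatively O(1/log n) correction). Hence S_n ~ 7 · n · (log n)^3.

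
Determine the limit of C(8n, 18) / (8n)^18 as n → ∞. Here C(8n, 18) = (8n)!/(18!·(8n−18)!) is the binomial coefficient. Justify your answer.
lim = 1/18! = 1/6402373705728000

With N = 8n → ∞: C(N, 18) / N^18 = [N(N−1)…(N−17)] / (18! · N^18) = (1/18!) · 1 · (1 − 1/(8n)) · … · (1 − 17/(8n)). Each factor → 1 as N → ∞, so the limit is 1/18! = 1/6402373705728000.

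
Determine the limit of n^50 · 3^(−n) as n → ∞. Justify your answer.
lim = 0

Exponentials with base > 1 dominate every fixed polynomial: for any fixed c, n^c / 3^n → 0 as n → ∞ (e.g. by the ratio test, or by writing 3^n = e^(n ln 3) and noting e^(n ln 3) / n^c → ∞). Hence n^50 · 3^(−n) = n^50 / 3^n → 0.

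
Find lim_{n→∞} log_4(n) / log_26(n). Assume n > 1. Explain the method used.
lim = ln(26) / ln(4) = log_4(26)

Change of base: log_4(n) = ln n / ln 4 and log_26(n) = ln n / ln 26. The ratio is (ln n / ln 4) · (ln 26 / ln n) = ln 26 / ln 4, a constant independent of n. So the limit is ln 26 / ln 4 = log_4(26).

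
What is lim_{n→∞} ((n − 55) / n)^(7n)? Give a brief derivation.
lim = e^(−385)

Rewrite as (1 − 55/n)^(7n). By the standard limit (1 + x/n)^n → e^x, we have (1 − 55/n)^n → e^(−55), and raising to the 7th power gives e^(−385).
More precisely, ln[(1 − 55/n)^(7n)] = 7n · ln(1 − 55/n) = 7n · (-55/n + O(1/n^2)) = -385 + O(1/n) → -385.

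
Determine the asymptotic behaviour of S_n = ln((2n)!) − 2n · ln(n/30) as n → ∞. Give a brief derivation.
S_n ~ 2n · (ln 60 − 1) + O(ln n)

Stirling: ln((2n)!) = 2n ln(2n) − 2n + O(ln n).
  S_n = 2n ln(2n) − 2n − 2n ln(n/30) + O(ln n)
      = 2n ln(2n) − 2n ln n + 2n ln 30 − 2n + O(ln n)
      = 2n ln 2 + 2n ln 30 − 2n + O(ln n)
      = 2n (ln 60 − 1) + O(ln n).
Numerically ln(60) − 1 ≈ 3.0943.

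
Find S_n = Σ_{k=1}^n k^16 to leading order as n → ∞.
S_n ~ n^17 / 17

By integral comparison (Euler-Maclaurin), Σ_{k=1}^n k^16 = ∫_0^n x^16 dx + O(n^16) = n^17/17 + O(n^16). (Equivalently, Faulhaber's formula gives the same leading term.)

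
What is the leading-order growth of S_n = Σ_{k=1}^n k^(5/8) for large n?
S_n ~ (8/13) · n^(13/8)

Integral comparison: Σ_{k=1}^n k^(5/8) = ∫_0^n x^(5/8) dx + O(n^(5/8)). The integral is n^(1 + 5/8) / (1 + 5/8) = n^((5+8)/8) / ((5+8)/8) = (8/13) · n^(13/8).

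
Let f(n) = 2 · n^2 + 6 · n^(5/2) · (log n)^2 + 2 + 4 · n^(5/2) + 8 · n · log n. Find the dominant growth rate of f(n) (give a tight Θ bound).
f(n) ∈ Θ(n^(5/2) · (log n)^2)

Compare the terms by growth order. For large n, n^a · (log n)^b dominates n^a' · (log n)^b' iff a > a', or (a = a' and b > b'). Ranking the 5 terms shows the dominant one is 6 · n^(5/2) · (log n)^2. Hence f(n) ∈ Θ(n^(5/2) · (log n)^2).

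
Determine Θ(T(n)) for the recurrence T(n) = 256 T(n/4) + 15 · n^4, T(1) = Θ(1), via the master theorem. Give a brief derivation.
T(n) = Θ(n^4 log n)

log_4 256 = 4, and f(n) = 15 · n^4 = Θ(n^(log_4 256)). This is Case 2 of the master theorem: T(n) = Θ(f(n) · log n) = Θ(n^4 log n).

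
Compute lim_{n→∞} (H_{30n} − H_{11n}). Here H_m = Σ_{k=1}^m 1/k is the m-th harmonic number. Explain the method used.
lim = ln(30/11)

Euler-Maclaurin gives H_m = ln m + γ + 1/(2m) + O(1/m^2). The γ and O(1/m) terms cancel in the difference:
  H_{30n} − H_{11n} = ln(30n) − ln(11n) + O(1/n) = ln(30/11) + O(1/n).
Hence the limit is ln(30/11).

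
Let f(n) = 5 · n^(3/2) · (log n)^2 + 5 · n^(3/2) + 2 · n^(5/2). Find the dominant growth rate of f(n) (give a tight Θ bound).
f(n) ∈ Θ(n^(5/2))

Compare the terms by growth order. For large n, n^a · (log n)^b dominates n^a' · (log n)^b' iff a > a', or (a = a' and b > b'). Ranking the 3 terms shows the dominant one is 2 · n^(5/2). Hence f(n) ∈ Θ(n^(5/2)).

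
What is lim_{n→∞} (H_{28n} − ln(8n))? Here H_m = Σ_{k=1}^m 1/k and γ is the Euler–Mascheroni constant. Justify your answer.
lim = ln(7/2) + γ

By Euler-Maclaurin, H_m = ln m + γ + O(1/m). So
  H_{28n} − ln(8n) = ln(28n) + γ − ln(8n) + O(1/n)
                       = ln(28/8) + γ + O(1/n).
Hence the limit is ln(28/8) + γ (= ln(7/2)).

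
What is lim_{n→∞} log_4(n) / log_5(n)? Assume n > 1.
lim = ln(5) / ln(4) = log_4(5)

Change of base: log_4(n) = ln n / ln 4 and log_5(n) = ln n / ln 5. The ratio is (ln n / ln 4) · (ln 5 / ln n) = ln 5 / ln 4, a constant independent of n. So the limit is ln 5 / ln 4 = log_4(5).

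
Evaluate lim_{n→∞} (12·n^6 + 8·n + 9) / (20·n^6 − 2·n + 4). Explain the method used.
lim = 12/20 = 3/5

For large n the leading n^6 terms dominate both numerator and denominator. Dividing top and bottom by n^6, every other term tends to 0, leaving 12/20 = 3/5.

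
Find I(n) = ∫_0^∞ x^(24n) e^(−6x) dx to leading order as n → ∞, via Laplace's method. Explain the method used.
I(n) ~ (sqrt(2π·24n) / 6) · (24n/(6e))^(24n)

Write the integrand as exp(24n ln x − 6x) and set f(x) = 24n ln x − 6x. Then f'(x) = 24n/x − 6 = 0 at x* = 24n/6, and f''(x*) = −24n/x*^2 = −6^2/(24n). Laplace's method (interior maximum) gives
  I(n) ~ e^(f(x*)) · sqrt(2π / |f''(x*)|)
        = exp(24n ln(24n/6) − 24n) · sqrt(2π · 24n / 6^2)
        = (24n/6)^(24n) e^(−24n) · sqrt(2π·24n) / 6
        = (sqrt(2π·24n) / 6) · (24n/(6e))^(24n).
This matches Γ(24n+1)/6^(24n+1) with Stirling applied to Γ.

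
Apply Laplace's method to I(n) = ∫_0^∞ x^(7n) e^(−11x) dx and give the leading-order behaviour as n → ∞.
I(n) ~ (sqrt(2π·7n) / 11) · (7n/(11e))^(7n)

Write the integrand as exp(7n ln x − 11x) and set f(x) = 7n ln x − 11x. Then f'(x) = 7n/x − 11 = 0 at x* = 7n/11, and f''(x*) = −7n/x*^2 = −11^2/(7n). Laplace's method (interior maximum) gives
  I(n) ~ e^(f(x*)) · sqrt(2π / |f''(x*)|)
        = exp(7n ln(7n/11) − 7n) · sqrt(2π · 7n / 11^2)
        = (7n/11)^(7n) e^(−7n) · sqrt(2π·7n) / 11
        = (sqrt(2π·7n) / 11) · (7n/(11e))^(7n).
This matches Γ(7n+1)/11^(7n+1) with Stirling applied to Γ.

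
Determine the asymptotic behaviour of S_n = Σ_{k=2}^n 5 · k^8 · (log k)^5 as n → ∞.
S_n ~ 5 · n^9 · (log n)^5 / 9

By integral comparison, S_n = ∫_1^n 5 · x^8 · (log x)^5 dx + O(n^8 · (log n)^5). For the integral, the leading term of ∫_1^n x^8 (log x)^5 dx is n^9/9 · (log n)^5 (by repeated integration by parts; each step lowers the log-exponent and produces a relatively O(1/log n) correction). Hence S_n ~ 5 · n^9 · (log n)^5 / 9.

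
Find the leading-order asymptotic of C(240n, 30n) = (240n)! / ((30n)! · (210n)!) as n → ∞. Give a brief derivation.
C(240n, 30n) ~ (16777216/823543)^(30n) · sqrt(4/(7π·30n))

Write N = 30n. Apply Stirling to each factorial:
  (8N)! ~ sqrt(2π·8N) · (8N/e)^(8N),
  N! ~ sqrt(2π N) · (N/e)^N,
  (7N)! ~ sqrt(2π·7N) · (7N/e)^(7N).
The exponential factors combine to (8N)^(8N) / (N^N · (7N)^(7N)) = 8^(8N)/7^(7N) = (8^8/7^7)^N = (16777216/823543)^N.
The square-root prefactors combine to sqrt(2π·8N) / (sqrt(2π N)·sqrt(2π·7N)) = sqrt(8 / (2π·7·N)) = sqrt(4/(7π·30n)).
Substituting N = 30n: C(240n, 30n) ~ (16777216/823543)^(30n) · sqrt(4/(7π·30n)).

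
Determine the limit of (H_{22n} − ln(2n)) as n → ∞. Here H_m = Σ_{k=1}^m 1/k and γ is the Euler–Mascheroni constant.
lim = ln 11 + γ

By Euler-Maclaurin, H_m = ln m + γ + O(1/m). So
  H_{22n} − ln(2n) = ln(22n) + γ − ln(2n) + O(1/n)
                       = ln(22/2) + γ + O(1/n).
Hence the limit is ln(22/2) + γ (= ln 11).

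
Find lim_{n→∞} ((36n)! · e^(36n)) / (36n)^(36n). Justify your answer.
lim = ∞

Stirling: (36n)! ~ sqrt(2π·36n) · (36n/e)^(36n). Hence
  (36n)! · e^(36n) / (36n)^(36n) ~ sqrt(2π·36n) = sqrt(2π·36) · sqrt(n) → ∞.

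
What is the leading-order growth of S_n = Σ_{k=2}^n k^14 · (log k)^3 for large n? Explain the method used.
S_n ~ n^15 · (log n)^3 / 15

By integral comparison, S_n = ∫_1^n x^14 · (log x)^3 dx + O(n^14 · (log n)^3). For the integral, the leading term of ∫_1^n x^14 (log x)^3 dx is n^15/15 · (log n)^3 (by repeated integration by parts; each step lowers the log-exponent and produces a relatively O(1/log n) correction). Hence S_n ~ n^15 · (log n)^3 / 15.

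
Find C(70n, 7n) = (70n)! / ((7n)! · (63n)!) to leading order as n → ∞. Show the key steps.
C(70n, 7n) ~ (10000000000/387420489)^(7n) · sqrt(5/(9π·7n))

Write N = 7n. Apply Stirling to each factorial:
  (10N)! ~ sqrt(2π·10N) · (10N/e)^(10N),
  N! ~ sqrt(2π N) · (N/e)^N,
  (9N)! ~ sqrt(2π·9N) · (9N/e)^(9N).
The exponential factors combine to (10N)^(10N) / (N^N · (9N)^(9N)) = 10^(10N)/9^(9N) = (10^10/9^9)^N = (10000000000/387420489)^N.
The square-root prefactors combine to sqrt(2π·10N) / (sqrt(2π N)·sqrt(2π·9N)) = sqrt(10 / (2π·9·N)) = sqrt(5/(9π·7n)).
Substituting N = 7n: C(70n, 7n) ~ (10000000000/387420489)^(7n) · sqrt(5/(9π·7n)).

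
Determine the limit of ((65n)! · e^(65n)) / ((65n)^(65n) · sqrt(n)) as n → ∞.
lim = sqrt(2π·65)

Stirling: (65n)! ~ sqrt(2π·65n) · (65n/e)^(65n). Hence
  (65n)! · e^(65n) / (65n)^(65n) ~ sqrt(2π·65n).
Dividing by sqrt(n): sqrt(2π·65n) / sqrt(n) = sqrt(2π·65) · n^((1−1)/2), so the limit is sqrt(2π·65).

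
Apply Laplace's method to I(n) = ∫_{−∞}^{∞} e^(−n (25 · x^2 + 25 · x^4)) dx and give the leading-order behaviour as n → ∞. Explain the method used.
I(n) ~ sqrt(π/(25n))

φ(x) = 25 · x^2 + 25 · x^4 has its unique global minimum at x* = 0 (since φ'(x) = 50x + 100x^3 = 0 only at x = 0 for real x with both coefficients positive, and φ → ∞ as |x| → ∞). At x* = 0, φ(0) = 0 and φ''(0) = 50. Laplace's method then gives
  I(n) ~ sqrt(2π / (n · φ''(0))) · e^(−n φ(0)) = sqrt(2π / (50n)) = sqrt(π/(25n)).
The 25 · x^4 term contributes only at subleading order (an O(1/n) relative correction).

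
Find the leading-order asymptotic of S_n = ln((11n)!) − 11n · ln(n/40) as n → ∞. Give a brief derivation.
S_n ~ 11n · (ln 440 − 1) + O(ln n)

Stirling: ln((11n)!) = 11n ln(11n) − 11n + O(ln n).
  S_n = 11n ln(11n) − 11n − 11n ln(n/40) + O(ln n)
      = 11n ln(11n) − 11n ln n + 11n ln 40 − 11n + O(ln n)
      = 11n ln 11 + 11n ln 40 − 11n + O(ln n)
      = 11n (ln 440 − 1) + O(ln n).
Numerically ln(440) − 1 ≈ 5.0868.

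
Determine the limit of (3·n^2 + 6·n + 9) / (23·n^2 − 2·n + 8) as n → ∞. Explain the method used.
lim = 3/23

For large n the leading n^2 terms dominate both numerator and denominator. Dividing top and bottom by n^2, every other term tends to 0, leaving 3/23.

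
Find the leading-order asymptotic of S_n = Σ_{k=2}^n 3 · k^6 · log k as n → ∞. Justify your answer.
S_n ~ 3 · n^7 log n / 7 − 3 · n^7 / 49

By integral comparison, S_n = ∫_1^n 3 · x^6 · log x dx + O(n^6 · log n). For the integral, ∫ x^6 log x dx = n^7 log n / 7 − n^7/49 (integration by parts). Hence S_n ~ 3 · n^7 log n / 7 − 3 · n^7 / 49.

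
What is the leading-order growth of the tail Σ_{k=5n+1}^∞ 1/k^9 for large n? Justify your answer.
Σ_{k>5n} 1/k^9 ~ 1/(8 · (5n)^8)

Compare to the integral: ∫_{5n}^∞ x^(−9) dx = [−x^(−8)/8]_{5n}^∞ = 1/((9−1)·(5n)^8). Euler-Maclaurin then gives
  Σ_{k>5n} 1/k^9 = ∫_{5n}^∞ dx/x^9 − 1/(2·(5n)^9) + O(1/(5n)^10).
(Equivalently this is ζ(9) − Σ_{k≤5n} 1/k^9.)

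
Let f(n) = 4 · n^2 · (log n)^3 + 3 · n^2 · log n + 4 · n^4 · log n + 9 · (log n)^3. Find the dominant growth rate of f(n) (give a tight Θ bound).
f(n) ∈ Θ(n^4 · log n)

Compare the terms by growth order. For large n, n^a · (log n)^b dominates n^a' · (log n)^b' iff a > a', or (a = a' and b > b'). Ranking the 4 terms shows the dominant one is 4 · n^4 · log n. Hence f(n) ∈ Θ(n^4 · log n).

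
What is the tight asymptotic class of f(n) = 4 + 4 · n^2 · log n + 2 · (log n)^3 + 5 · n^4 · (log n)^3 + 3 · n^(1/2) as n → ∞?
f(n) ∈ Θ(n^4 · (log n)^3)

Compare the terms by growth order. For large n, n^a · (log n)^b dominates n^a' · (log n)^b' iff a > a', or (a = a' and b > b'). Ranking the 5 terms shows the dominant one is 5 · n^4 · (log n)^3. Hence f(n) ∈ Θ(n^4 · (log n)^3).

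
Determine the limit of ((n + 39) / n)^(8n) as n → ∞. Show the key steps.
lim = e^312

Rewrite as (1 + 39/n)^(8n). By the standard limit (1 + x/n)^n → e^x, we have (1 + 39/n)^n → e^39, and raising to the 8th power gives e^312.
More precisely, ln[(1 + 39/n)^(8n)] = 8n · ln(1 + 39/n) = 8n · (39/n + O(1/n^2)) = 312 + O(1/n) → 312.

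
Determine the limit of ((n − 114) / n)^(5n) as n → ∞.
lim = e^(−570)

Rewrite as (1 − 114/n)^(5n). By the standard limit (1 + x/n)^n → e^x, we have (1 − 114/n)^n → e^(−114), and raising to the 5th power gives e^(−570).
More precisely, ln[(1 − 114/n)^(5n)] = 5n · ln(1 − 114/n) = 5n · (-114/n + O(1/n^2)) = -570 + O(1/n) → -570.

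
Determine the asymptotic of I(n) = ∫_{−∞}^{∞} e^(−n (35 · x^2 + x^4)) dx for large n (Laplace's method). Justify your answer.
I(n) ~ sqrt(π/(35n))

φ(x) = 35 · x^2 + x^4 has its unique global minimum at x* = 0 (since φ'(x) = 70x + 4x^3 = 0 only at x = 0 for real x with both coefficients positive, and φ → ∞ as |x| → ∞). At x* = 0, φ(0) = 0 and φ''(0) = 70. Laplace's method then gives
  I(n) ~ sqrt(2π / (n · φ''(0))) · e^(−n φ(0)) = sqrt(2π / (70n)) = sqrt(π/(35n)).
The x^4 term contributes only at subleading order (an O(1/n) relative correction).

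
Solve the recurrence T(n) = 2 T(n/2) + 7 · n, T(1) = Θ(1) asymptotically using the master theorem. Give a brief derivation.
T(n) = Θ(n log n)

log_2 2 = 1, and f(n) = 7 · n = Θ(n^(log_2 2)). This is Case 2 of the master theorem: T(n) = Θ(f(n) · log n) = Θ(n log n).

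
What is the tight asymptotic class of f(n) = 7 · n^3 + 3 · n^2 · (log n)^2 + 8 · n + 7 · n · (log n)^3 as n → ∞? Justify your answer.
f(n) ∈ Θ(n^3)

Compare the terms by growth order. For large n, n^a · (log n)^b dominates n^a' · (log n)^b' iff a > a', or (a = a' and b > b'). Ranking the 4 terms shows the dominant one is 7 · n^3. Hence f(n) ∈ Θ(n^3).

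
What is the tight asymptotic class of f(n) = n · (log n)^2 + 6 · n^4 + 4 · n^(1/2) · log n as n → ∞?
f(n) ∈ Θ(n^4)

Compare the terms by growth order. For large n, n^a · (log n)^b dominates n^a' · (log n)^b' iff a > a', or (a = a' and b > b'). Ranking the 3 terms shows the dominant one is 6 · n^4. Hence f(n) ∈ Θ(n^4).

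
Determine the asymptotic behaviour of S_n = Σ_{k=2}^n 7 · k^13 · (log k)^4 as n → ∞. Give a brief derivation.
S_n ~ n^14 · (log n)^4 / 2

By integral comparison, S_n = ∫_1^n 7 · x^13 · (log x)^4 dx + O(n^13 · (log n)^4). For the integral, the leading term of ∫_1^n x^13 (log x)^4 dx is n^14/14 · (log n)^4 (by repeated integration by parts; each step lowers the log-exponent and produces a relatively O(1/log n) correction). Hence S_n ~ n^14 · (log n)^4 / 2.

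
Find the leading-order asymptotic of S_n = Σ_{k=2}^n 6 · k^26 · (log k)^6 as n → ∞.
S_n ~ 2 · n^27 · (log n)^6 / 9

By integral comparison, S_n = ∫_1^n 6 · x^26 · (log x)^6 dx + O(n^26 · (log n)^6). For the integral, the leading term of ∫_1^n x^26 (log x)^6 dx is n^27/27 · (log n)^6 (by repeated integration by parts; each step lowers the log-exponent and produces a relatively O(1/log n) correction). Hence S_n ~ 2 · n^27 · (log n)^6 / 9.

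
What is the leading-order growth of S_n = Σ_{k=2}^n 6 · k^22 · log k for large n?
S_n ~ 6 · n^23 log n / 23 − 6 · n^23 / 529

By integral comparison, S_n = ∫_1^n 6 · x^22 · log x dx + O(n^22 · log n). For the integral, ∫ x^22 log x dx = n^23 log n / 23 − n^23/529 (integration by parts). Hence S_n ~ 6 · n^23 log n / 23 − 6 · n^23 / 529.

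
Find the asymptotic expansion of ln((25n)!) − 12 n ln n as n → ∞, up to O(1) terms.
ln((25n)!) − 12 n ln n = 13 n ln n + 25(ln 25 − 1) n + (1/2) ln(2π·25n) + O(1/n)

Stirling: ln((25n)!) = 25n ln(25n) − 25n + (1/2) ln(2π·25n) + O(1/n).
Expand 25n ln(25n) = 25n (ln n + ln 25) = 25n ln n + 25n ln 25.
Subtract 12n ln n: leading term is (25 − 12) n ln n = 13 n ln n. The next term is 25n ln 25 − 25n = 25(ln 25 − 1) n. Then the (1/2) ln(2π·25n) correction.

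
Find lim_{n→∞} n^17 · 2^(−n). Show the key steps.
lim = 0

Exponentials with base > 1 dominate every fixed polynomial: for any fixed c, n^c / 2^n → 0 as n → ∞ (e.g. by the ratio test, or by writing 2^n = e^(n ln 2) and noting e^(n ln 2) / n^c → ∞). Hence n^17 · 2^(−n) = n^17 / 2^n → 0.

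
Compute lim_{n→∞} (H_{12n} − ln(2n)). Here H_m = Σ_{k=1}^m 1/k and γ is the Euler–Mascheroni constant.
lim = ln 6 + γ

By Euler-Maclaurin, H_m = ln m + γ + O(1/m). So
  H_{12n} − ln(2n) = ln(12n) + γ − ln(2n) + O(1/n)
                       = ln(12/2) + γ + O(1/n).
Hence the limit is ln(12/2) + γ (= ln 6).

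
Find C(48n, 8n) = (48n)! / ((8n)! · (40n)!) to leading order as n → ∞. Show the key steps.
C(48n, 8n) ~ (46656/3125)^(8n) · sqrt(3/(5π·8n))

Write N = 8n. Apply Stirling to each factorial:
  (6N)! ~ sqrt(2π·6N) · (6N/e)^(6N),
  N! ~ sqrt(2π N) · (N/e)^N,
  (5N)! ~ sqrt(2π·5N) · (5N/e)^(5N).
The exponential factors combine to (6N)^(6N) / (N^N · (5N)^(5N)) = 6^(6N)/5^(5N) = (6^6/5^5)^N = (46656/3125)^N.
The square-root prefactors combine to sqrt(2π·6N) / (sqrt(2π N)·sqrt(2π·5N)) = sqrt(6 / (2π·5·N)) = sqrt(3/(5π·8n)).
Substituting N = 8n: C(48n, 8n) ~ (46656/3125)^(8n) · sqrt(3/(5π·8n)).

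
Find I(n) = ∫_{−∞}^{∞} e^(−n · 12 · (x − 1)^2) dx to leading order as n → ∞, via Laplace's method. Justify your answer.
I(n) = sqrt(π/(12n))

Here φ(x) = 12 · (x − 1)^2 has its unique minimum at x* = 1 with φ(x*) = 0 and φ''(x*) = 24. Laplace's method gives
  I(n) ~ e^(−n φ(x*)) · sqrt(2π / (n · φ''(x*))) = sqrt(2π / (24n)) = sqrt(π/(12n)).
This is exact: substituting u = (x − 1)·sqrt(12n) gives I(n) = (1/sqrt(12n)) ∫_{−∞}^{∞} e^(−u^2) du = sqrt(π/(12n)).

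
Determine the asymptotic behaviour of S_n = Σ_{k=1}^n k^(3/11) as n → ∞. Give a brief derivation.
S_n ~ (11/14) · n^(14/11)

Integral comparison: Σ_{k=1}^n k^(3/11) = ∫_0^n x^(3/11) dx + O(n^(3/11)). The integral is n^(1 + 3/11) / (1 + 3/11) = n^((3+11)/11) / ((3+11)/11) = (11/14) · n^(14/11).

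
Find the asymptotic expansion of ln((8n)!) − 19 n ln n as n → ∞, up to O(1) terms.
ln((8n)!) − 19 n ln n = −11 n ln n + 8(ln 8 − 1) n + (1/2) ln(2π·8n) + O(1/n)

Stirling: ln((8n)!) = 8n ln(8n) − 8n + (1/2) ln(2π·8n) + O(1/n).
Expand 8n ln(8n) = 8n (ln n + ln 8) = 8n ln n + 8n ln 8.
Subtract 19n ln n: leading term is (8 − 19) n ln n = −11 n ln n. The next term is 8n ln 8 − 8n = 8(ln 8 − 1) n. Then the (1/2) ln(2π·8n) correction.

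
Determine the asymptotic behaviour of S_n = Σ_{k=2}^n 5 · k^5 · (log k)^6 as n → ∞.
S_n ~ 5 · n^6 · (log n)^6 / 6

By integral comparison, S_n = ∫_1^n 5 · x^5 · (log x)^6 dx + O(n^5 · (log n)^6). For the integral, the leading term of ∫_1^n x^5 (log x)^6 dx is n^6/6 · (log n)^6 (by repeated integration by parts; each step lowers the log-exponent and produces a relatively O(1/log n) correction). Hence S_n ~ 5 · n^6 · (log n)^6 / 6.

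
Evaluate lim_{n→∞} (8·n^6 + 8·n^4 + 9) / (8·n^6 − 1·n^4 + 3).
lim = 8/8 = 1

For large n the leading n^6 terms dominate both numerator and denominator. Dividing top and bottom by n^6, every other term tends to 0, leaving 8/8 = 1.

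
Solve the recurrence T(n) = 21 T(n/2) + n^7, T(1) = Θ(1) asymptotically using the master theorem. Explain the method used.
T(n) = Θ(n^7)

log_2 21 ≈ 4.392. f(n) = n^7 dominates n^(log_2 21) since 7 > 4.392, and the regularity condition a·f(n/b) = 21·(n/2)^7 = (21/128)·n^7 ≤ c·f(n) holds with c = 21/128 ≈ 0.164 < 1. So this is Case 3: T(n) = Θ(f(n)) = Θ(n^7).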